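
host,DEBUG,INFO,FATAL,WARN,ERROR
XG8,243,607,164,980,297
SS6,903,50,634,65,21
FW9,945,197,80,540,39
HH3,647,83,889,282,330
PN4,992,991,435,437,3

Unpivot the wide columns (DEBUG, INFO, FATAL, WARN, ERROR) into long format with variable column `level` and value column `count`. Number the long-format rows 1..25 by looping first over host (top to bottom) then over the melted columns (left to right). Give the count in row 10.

25 rows total (5 × 5). Row 10: index ⌊(10-1)/5⌋ = 1 into host → SS6; (10-1) mod 5 = 4 into the melted columns → ERROR.
So row 10 is (SS6, ERROR, 21); count = 21.

21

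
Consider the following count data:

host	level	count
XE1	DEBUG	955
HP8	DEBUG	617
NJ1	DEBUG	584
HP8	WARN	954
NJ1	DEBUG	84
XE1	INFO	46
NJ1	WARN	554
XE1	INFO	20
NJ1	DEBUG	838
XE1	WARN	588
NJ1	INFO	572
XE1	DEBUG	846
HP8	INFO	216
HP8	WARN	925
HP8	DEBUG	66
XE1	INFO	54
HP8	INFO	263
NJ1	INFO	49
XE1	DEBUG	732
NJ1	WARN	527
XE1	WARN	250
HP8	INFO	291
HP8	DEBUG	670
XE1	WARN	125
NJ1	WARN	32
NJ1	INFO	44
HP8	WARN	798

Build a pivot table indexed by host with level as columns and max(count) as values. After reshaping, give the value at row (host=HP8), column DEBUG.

670

Rows with host=HP8 and level=DEBUG: count values are 617, 66, 670.
max(617, 66, 670) = 670.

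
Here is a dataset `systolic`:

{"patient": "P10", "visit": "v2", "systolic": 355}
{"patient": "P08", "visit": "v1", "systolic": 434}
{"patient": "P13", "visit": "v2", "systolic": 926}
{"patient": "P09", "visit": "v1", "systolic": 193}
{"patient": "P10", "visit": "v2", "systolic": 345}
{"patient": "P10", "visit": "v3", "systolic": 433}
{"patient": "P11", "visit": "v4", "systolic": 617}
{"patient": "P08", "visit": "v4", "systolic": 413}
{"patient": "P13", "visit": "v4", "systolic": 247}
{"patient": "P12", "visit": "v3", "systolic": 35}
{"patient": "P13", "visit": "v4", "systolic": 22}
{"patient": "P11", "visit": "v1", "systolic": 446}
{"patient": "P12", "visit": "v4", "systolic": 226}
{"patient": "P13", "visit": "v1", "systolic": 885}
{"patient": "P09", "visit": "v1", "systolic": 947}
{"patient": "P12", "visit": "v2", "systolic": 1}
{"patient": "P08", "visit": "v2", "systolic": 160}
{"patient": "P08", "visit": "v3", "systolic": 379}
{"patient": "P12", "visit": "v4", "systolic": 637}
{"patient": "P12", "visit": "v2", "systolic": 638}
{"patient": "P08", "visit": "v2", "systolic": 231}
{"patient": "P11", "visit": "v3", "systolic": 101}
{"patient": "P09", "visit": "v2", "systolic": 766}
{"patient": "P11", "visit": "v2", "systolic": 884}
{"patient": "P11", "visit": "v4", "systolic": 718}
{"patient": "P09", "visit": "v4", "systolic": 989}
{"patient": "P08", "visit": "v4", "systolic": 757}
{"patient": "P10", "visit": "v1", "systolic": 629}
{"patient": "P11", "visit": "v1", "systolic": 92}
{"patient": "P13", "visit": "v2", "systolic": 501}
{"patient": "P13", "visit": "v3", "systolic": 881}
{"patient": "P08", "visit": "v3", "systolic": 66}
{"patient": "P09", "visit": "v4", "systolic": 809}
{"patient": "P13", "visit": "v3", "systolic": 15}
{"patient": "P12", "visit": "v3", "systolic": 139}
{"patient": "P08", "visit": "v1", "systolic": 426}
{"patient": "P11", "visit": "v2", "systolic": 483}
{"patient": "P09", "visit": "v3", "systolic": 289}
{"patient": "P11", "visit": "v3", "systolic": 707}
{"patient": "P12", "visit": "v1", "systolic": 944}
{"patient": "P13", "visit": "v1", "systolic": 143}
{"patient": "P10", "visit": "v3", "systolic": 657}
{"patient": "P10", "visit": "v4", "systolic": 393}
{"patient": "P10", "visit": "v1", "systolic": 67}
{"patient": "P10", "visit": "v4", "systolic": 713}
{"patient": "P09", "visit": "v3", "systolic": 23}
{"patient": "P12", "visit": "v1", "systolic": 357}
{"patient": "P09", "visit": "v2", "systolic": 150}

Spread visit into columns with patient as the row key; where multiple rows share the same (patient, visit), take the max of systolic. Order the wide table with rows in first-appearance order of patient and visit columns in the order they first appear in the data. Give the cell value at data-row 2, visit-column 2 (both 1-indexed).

With rows in first-appearance order of patient, row 2 is patient=P08. visit columns in first-appearance order: v2, v1, v3, v4; column 2 is v1.
Long rows with patient=P08, visit=v1: max(434, 426) = 434.

434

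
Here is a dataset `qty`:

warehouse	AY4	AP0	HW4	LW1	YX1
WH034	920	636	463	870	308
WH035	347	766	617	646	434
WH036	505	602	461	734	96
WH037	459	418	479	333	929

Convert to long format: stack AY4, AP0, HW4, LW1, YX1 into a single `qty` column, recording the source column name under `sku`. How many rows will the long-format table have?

4 warehouse values × 5 melted columns = 20 rows.

20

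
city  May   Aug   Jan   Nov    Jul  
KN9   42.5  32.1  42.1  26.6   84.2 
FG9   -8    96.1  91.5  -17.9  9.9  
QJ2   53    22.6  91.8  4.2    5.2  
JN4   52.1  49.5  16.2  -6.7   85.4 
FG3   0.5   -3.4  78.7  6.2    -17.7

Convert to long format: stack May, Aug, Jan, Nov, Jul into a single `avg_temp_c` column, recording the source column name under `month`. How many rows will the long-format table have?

5 city values × 5 melted columns = 25 rows.

25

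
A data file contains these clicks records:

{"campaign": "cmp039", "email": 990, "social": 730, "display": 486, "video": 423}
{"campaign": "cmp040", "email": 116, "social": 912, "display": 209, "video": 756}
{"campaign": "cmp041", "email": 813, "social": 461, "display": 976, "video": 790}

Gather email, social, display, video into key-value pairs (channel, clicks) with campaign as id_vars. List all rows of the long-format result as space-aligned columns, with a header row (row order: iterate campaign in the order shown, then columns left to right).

campaign  channel  clicks
cmp039    email    990   
cmp039    social   730   
cmp039    display  486   
cmp039    video    423   
cmp040    email    116   
cmp040    social   912   
cmp040    display  209   
cmp040    video    756   
cmp041    email    813   
cmp041    social   461   
cmp041    display  976   
cmp041    video    790   

Each (campaign, column) pair becomes one row: 3 × 4 = 12 rows.
For example, (cmp039, email) → clicks=990.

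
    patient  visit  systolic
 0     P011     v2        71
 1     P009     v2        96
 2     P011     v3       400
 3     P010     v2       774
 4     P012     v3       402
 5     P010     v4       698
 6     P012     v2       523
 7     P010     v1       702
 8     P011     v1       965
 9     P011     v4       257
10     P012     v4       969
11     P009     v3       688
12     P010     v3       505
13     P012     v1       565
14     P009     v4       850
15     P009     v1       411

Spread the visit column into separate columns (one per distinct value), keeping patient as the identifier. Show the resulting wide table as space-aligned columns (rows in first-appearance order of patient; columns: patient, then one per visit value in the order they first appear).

patient  v2   v3   v4   v1 
P011     71   400  257  965
P009     96   688  850  411
P010     774  505  698  702
P012     523  402  969  565

Columns: patient plus the 4 distinct visit values (v2, v3, v4, v1).
For example, row P011 column v2 takes systolic=71 from the long row (P011, v2).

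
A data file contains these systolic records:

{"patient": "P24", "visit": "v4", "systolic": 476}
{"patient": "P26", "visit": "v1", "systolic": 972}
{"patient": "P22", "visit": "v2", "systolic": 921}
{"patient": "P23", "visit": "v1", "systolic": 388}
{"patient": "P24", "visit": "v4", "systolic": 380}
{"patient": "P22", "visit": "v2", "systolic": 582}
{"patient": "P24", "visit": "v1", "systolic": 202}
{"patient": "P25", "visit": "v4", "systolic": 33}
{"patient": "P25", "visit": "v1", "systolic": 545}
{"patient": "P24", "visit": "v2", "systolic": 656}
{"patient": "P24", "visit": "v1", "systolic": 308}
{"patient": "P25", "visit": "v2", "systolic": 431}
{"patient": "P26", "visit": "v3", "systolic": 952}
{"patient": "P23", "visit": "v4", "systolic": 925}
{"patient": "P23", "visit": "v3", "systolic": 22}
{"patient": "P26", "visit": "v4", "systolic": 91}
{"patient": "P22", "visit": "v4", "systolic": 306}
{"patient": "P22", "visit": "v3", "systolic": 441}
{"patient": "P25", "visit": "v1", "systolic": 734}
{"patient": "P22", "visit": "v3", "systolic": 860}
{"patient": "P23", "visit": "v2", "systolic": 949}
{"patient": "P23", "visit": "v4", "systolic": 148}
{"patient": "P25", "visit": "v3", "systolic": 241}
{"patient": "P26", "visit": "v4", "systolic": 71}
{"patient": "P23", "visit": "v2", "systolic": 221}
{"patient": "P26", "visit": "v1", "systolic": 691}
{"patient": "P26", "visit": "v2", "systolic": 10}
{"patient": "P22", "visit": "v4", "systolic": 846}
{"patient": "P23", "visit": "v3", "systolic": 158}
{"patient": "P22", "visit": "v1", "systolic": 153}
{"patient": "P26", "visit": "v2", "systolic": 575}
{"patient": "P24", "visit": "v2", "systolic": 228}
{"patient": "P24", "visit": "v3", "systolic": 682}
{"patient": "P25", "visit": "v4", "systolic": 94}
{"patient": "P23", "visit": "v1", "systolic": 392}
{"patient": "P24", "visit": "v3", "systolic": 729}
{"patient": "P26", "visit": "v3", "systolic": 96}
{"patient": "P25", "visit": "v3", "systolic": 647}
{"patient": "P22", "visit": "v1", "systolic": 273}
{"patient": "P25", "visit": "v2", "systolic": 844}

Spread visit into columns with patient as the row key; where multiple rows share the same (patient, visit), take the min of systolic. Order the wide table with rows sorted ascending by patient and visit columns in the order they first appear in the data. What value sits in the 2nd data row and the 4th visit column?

22

With rows sorted ascending by patient, row 2 is patient=P23. visit columns in first-appearance order: v4, v1, v2, v3; column 4 is v3.
Long rows with patient=P23, visit=v3: min(22, 158) = 22.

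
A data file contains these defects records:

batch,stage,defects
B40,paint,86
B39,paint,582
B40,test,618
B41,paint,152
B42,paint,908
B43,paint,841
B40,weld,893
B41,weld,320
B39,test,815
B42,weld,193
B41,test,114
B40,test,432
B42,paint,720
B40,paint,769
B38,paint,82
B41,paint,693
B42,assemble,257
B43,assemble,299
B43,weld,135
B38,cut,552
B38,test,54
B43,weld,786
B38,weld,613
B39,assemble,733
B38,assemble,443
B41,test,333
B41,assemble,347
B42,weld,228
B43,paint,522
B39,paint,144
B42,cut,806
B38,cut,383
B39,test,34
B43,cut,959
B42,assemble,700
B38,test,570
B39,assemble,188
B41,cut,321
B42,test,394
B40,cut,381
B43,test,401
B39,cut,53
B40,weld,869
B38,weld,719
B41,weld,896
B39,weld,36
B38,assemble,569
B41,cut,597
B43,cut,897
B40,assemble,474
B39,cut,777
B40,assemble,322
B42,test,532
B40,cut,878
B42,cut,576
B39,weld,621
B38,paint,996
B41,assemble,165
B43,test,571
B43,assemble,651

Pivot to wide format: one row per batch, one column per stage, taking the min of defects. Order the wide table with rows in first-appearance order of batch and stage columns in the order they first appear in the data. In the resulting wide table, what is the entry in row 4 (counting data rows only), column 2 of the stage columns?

With rows in first-appearance order of batch, row 4 is batch=B42. stage columns in first-appearance order: paint, test, weld, assemble, cut; column 2 is test.
Long rows with batch=B42, stage=test: min(394, 532) = 394.

394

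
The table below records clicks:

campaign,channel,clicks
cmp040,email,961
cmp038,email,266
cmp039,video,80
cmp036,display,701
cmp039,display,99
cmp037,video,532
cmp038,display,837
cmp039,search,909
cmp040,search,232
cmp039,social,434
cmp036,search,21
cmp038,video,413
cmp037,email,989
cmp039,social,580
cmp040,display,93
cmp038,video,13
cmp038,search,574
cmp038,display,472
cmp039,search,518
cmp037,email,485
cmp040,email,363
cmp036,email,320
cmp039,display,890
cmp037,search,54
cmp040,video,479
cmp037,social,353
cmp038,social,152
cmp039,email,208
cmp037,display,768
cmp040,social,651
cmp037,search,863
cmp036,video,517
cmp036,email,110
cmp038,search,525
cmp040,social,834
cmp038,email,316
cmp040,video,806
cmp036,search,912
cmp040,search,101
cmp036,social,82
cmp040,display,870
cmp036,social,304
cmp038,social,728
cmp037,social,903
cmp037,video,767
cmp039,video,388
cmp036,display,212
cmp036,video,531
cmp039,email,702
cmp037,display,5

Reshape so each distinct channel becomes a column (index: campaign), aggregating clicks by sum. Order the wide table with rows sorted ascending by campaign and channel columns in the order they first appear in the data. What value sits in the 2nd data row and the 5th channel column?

1256

With rows sorted ascending by campaign, row 2 is campaign=cmp037. channel columns in first-appearance order: email, video, display, search, social; column 5 is social.
Long rows with campaign=cmp037, channel=social: 353 + 903 = 1256.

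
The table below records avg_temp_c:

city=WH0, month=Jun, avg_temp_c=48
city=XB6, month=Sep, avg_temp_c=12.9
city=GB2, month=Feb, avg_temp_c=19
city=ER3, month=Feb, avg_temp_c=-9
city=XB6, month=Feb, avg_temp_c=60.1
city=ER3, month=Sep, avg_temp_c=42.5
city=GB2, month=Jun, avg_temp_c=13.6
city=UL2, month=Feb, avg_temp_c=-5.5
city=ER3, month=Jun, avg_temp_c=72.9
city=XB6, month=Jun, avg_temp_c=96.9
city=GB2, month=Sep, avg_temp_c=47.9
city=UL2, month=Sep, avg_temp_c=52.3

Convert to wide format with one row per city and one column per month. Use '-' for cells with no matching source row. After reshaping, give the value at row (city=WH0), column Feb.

-

No long-format row has city=WH0 and month=Feb, so the cell is -.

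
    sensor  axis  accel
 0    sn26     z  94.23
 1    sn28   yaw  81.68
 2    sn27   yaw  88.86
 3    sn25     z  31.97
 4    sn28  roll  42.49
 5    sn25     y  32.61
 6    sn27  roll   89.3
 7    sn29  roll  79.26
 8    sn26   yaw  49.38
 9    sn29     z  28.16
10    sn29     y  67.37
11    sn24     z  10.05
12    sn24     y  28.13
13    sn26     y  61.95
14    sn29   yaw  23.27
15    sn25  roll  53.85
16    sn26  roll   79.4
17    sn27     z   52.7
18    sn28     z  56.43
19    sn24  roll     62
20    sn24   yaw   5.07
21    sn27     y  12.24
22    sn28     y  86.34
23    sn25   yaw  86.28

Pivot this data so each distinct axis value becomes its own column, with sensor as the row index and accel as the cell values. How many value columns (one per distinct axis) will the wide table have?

4

4 distinct axis values: z, yaw, roll, y.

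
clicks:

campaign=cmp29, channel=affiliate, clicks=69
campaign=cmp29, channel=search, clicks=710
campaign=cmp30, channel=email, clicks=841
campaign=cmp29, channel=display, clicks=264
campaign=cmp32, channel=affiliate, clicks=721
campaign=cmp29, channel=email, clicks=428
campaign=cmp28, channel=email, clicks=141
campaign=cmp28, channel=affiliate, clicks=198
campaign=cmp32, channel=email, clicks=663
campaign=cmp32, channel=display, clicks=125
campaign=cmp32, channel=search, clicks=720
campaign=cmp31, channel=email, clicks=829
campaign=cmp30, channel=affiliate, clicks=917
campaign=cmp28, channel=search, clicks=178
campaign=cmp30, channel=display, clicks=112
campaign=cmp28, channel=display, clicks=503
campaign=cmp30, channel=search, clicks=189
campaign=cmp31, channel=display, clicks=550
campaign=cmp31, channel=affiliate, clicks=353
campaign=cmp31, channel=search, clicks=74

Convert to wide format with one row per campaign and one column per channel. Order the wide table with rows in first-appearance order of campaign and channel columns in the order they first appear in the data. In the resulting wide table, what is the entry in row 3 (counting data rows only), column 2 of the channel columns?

720

With rows in first-appearance order of campaign, row 3 is campaign=cmp32. channel columns in first-appearance order: affiliate, search, email, display; column 2 is search.
Long rows with campaign=cmp32, channel=search: clicks = 720.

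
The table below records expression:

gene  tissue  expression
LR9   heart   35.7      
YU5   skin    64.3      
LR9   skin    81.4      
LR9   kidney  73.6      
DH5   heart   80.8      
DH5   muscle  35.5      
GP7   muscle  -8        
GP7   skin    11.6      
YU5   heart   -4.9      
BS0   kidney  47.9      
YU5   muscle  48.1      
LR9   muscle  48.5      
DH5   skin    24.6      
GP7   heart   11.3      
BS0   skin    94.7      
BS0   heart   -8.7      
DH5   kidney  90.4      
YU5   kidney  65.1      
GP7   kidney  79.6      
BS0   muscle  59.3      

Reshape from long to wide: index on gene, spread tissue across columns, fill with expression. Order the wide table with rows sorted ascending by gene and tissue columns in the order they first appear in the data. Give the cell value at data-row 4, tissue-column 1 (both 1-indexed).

With rows sorted ascending by gene, row 4 is gene=LR9. tissue columns in first-appearance order: heart, skin, kidney, muscle; column 1 is heart.
Long rows with gene=LR9, tissue=heart: expression = 35.7.

35.7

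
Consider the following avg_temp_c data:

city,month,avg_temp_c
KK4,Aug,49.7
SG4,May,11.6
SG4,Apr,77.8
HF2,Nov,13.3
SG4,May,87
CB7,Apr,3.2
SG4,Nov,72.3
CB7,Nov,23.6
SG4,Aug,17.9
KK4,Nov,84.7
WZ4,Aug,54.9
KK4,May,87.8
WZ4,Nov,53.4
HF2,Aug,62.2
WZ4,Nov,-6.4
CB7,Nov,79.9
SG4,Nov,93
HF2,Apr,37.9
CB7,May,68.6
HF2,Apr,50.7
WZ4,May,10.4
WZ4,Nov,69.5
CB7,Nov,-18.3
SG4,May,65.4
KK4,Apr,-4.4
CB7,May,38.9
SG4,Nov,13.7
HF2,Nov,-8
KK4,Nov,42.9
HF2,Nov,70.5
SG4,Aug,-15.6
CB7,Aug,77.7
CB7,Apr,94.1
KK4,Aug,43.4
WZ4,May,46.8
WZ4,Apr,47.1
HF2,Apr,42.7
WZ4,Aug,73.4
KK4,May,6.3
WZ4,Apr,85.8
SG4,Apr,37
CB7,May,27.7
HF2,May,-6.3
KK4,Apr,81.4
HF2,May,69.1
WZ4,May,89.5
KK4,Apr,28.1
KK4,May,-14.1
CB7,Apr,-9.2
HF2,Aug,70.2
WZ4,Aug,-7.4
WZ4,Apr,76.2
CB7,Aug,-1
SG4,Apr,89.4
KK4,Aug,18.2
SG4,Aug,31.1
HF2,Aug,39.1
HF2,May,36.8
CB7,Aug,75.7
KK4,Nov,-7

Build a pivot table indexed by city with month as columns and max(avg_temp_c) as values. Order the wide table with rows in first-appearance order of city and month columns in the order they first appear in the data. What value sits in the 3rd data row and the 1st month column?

70.2

With rows in first-appearance order of city, row 3 is city=HF2. month columns in first-appearance order: Aug, May, Apr, Nov; column 1 is Aug.
Long rows with city=HF2, month=Aug: max(62.2, 70.2, 39.1) = 70.2.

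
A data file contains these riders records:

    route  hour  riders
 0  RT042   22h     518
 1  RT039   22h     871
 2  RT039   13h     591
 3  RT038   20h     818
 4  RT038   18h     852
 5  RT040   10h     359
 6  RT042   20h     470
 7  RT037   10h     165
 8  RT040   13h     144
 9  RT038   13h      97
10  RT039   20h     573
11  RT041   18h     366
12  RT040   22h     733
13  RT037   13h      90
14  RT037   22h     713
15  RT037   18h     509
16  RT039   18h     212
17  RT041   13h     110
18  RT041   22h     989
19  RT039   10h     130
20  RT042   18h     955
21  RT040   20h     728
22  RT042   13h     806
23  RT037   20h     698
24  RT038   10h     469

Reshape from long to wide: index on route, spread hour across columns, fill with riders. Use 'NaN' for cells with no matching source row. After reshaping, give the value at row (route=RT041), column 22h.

989

The long row with route=RT041, hour=22h has riders=989.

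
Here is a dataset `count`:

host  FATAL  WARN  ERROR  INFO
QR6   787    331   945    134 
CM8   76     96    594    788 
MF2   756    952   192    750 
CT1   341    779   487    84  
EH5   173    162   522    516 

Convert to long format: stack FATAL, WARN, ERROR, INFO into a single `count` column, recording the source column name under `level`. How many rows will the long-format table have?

20

5 host values × 4 melted columns = 20 rows.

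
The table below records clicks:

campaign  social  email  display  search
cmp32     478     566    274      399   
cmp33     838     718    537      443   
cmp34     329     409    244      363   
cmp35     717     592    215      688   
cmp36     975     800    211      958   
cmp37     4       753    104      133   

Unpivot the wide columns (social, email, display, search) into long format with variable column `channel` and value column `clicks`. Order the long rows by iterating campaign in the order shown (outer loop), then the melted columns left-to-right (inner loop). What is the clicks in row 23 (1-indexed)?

104

24 rows total (6 × 4). Row 23: index ⌊(23-1)/4⌋ = 5 into campaign → cmp37; (23-1) mod 4 = 2 into the melted columns → display.
So row 23 is (cmp37, display, 104); clicks = 104.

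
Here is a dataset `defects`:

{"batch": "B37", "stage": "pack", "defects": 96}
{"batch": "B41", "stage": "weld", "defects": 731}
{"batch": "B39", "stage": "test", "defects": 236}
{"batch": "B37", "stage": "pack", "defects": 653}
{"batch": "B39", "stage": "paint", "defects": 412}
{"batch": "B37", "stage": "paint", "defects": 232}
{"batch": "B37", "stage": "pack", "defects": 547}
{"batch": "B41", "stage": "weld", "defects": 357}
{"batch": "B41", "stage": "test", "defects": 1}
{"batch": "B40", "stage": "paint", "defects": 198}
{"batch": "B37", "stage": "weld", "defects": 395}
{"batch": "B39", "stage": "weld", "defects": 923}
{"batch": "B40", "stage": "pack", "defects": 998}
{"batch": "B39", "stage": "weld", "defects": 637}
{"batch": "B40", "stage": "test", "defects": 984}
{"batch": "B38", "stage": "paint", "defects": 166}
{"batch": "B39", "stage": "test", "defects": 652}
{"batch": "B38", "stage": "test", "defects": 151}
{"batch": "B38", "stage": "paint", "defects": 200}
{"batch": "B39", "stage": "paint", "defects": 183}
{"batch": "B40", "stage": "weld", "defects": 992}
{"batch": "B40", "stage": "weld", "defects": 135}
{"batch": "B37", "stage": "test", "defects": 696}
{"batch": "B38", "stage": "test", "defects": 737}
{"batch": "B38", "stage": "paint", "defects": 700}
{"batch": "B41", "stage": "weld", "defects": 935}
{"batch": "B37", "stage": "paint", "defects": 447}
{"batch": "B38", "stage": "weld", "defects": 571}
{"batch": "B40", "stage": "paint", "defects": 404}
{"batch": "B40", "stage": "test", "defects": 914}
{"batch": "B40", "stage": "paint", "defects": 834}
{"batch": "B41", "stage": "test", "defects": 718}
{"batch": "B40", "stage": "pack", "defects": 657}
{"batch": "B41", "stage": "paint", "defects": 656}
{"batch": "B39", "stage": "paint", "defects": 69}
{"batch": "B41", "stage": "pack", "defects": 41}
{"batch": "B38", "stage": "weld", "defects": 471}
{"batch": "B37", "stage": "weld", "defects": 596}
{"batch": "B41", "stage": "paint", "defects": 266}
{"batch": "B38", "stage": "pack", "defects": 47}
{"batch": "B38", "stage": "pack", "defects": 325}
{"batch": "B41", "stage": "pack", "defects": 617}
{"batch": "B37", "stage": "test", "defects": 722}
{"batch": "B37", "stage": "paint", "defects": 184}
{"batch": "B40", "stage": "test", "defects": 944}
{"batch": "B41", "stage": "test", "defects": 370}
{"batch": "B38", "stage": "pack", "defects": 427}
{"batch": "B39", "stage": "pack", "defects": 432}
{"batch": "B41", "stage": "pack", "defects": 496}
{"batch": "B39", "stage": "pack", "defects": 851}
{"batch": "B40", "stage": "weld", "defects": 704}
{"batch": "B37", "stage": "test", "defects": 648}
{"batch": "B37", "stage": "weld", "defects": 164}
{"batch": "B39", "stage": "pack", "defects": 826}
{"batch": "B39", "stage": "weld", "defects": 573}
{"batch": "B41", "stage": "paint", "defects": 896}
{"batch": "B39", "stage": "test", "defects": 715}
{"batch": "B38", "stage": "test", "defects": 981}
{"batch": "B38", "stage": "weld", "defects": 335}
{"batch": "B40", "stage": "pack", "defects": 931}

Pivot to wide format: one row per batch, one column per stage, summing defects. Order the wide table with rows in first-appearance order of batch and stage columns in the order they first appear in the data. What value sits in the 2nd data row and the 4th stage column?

1818

With rows in first-appearance order of batch, row 2 is batch=B41. stage columns in first-appearance order: pack, weld, test, paint; column 4 is paint.
Long rows with batch=B41, stage=paint: 656 + 266 + 896 = 1818.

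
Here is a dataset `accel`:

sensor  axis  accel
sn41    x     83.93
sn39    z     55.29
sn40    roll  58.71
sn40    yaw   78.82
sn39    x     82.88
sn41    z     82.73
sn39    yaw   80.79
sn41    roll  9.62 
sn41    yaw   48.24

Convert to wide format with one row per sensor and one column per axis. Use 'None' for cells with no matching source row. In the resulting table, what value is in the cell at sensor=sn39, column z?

The long row with sensor=sn39, axis=z has accel=55.29.

55.29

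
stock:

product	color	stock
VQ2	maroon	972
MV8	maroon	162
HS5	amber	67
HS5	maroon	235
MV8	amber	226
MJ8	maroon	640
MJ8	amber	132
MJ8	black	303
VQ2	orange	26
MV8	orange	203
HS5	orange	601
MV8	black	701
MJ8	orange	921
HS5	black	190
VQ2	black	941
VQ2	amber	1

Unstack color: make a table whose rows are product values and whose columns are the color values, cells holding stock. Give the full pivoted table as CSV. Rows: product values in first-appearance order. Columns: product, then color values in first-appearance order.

Columns: product plus the 4 distinct color values (maroon, amber, black, orange).
For example, row VQ2 column maroon takes stock=972 from the long row (VQ2, maroon).

product,maroon,amber,black,orange
VQ2,972,1,941,26
MV8,162,226,701,203
HS5,235,67,190,601
MJ8,640,132,303,921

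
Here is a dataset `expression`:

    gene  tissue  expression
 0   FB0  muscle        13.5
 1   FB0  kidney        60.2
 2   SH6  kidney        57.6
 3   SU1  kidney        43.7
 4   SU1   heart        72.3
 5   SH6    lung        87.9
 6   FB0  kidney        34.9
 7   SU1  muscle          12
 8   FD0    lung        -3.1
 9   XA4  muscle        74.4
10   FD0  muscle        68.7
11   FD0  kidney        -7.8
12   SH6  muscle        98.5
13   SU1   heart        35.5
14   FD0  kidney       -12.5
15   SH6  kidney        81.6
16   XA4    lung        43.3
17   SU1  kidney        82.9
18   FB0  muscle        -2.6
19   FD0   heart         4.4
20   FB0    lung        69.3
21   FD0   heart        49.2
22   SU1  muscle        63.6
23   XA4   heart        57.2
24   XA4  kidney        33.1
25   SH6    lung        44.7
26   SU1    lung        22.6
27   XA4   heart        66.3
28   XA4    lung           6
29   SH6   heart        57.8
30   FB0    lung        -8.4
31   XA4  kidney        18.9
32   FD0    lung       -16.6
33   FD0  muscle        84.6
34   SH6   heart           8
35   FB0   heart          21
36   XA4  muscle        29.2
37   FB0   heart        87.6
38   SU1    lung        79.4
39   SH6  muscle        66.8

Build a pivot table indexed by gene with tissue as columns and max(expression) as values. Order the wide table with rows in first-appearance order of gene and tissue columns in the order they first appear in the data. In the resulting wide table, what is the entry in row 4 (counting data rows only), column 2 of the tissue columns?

With rows in first-appearance order of gene, row 4 is gene=FD0. tissue columns in first-appearance order: muscle, kidney, heart, lung; column 2 is kidney.
Long rows with gene=FD0, tissue=kidney: max(-7.8, -12.5) = -7.8.

-7.8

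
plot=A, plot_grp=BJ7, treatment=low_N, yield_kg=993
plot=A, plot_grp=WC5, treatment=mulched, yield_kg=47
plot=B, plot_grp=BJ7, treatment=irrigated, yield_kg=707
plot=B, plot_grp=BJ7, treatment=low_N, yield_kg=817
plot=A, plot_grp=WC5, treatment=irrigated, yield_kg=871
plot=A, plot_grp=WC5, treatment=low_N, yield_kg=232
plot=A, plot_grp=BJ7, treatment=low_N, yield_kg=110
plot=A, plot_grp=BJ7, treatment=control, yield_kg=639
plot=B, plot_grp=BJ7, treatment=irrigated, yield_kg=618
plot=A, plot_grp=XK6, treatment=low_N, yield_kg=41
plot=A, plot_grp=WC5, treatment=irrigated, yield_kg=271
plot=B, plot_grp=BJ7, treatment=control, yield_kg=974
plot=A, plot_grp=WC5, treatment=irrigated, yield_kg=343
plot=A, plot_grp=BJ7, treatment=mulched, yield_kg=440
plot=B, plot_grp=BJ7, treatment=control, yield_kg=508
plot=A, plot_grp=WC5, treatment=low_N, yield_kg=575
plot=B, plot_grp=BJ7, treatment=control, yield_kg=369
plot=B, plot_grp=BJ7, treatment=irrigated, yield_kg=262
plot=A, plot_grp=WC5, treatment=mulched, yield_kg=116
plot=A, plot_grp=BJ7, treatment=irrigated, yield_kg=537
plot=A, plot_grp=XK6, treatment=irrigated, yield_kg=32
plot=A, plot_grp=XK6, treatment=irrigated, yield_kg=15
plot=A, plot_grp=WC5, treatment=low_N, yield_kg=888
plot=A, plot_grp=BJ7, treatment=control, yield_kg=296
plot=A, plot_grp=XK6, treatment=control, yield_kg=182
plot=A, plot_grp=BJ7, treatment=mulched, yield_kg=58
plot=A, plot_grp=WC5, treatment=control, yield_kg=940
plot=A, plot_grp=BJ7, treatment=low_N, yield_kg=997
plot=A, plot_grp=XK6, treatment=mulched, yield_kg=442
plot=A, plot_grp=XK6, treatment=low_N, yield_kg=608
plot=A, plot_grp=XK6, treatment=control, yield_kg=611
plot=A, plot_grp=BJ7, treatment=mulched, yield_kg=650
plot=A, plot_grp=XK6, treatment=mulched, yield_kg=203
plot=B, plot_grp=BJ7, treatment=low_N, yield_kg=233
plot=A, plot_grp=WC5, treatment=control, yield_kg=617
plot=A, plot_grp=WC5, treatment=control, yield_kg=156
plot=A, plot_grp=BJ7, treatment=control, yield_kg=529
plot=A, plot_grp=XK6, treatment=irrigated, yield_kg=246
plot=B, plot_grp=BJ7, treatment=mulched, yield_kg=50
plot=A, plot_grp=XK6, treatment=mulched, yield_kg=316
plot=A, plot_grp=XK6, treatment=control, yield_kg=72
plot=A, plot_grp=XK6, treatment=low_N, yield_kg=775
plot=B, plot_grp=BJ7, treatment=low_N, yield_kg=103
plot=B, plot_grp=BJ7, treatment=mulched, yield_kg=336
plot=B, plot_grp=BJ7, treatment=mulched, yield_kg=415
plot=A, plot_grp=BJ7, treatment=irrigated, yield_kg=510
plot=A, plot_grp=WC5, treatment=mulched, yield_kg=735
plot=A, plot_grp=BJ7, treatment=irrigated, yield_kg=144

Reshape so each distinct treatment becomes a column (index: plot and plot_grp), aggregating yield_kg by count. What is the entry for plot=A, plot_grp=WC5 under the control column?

3

Rows with plot=A, plot_grp=WC5 and treatment=control: yield_kg values are 940, 617, 156.
3 rows match — count = 3.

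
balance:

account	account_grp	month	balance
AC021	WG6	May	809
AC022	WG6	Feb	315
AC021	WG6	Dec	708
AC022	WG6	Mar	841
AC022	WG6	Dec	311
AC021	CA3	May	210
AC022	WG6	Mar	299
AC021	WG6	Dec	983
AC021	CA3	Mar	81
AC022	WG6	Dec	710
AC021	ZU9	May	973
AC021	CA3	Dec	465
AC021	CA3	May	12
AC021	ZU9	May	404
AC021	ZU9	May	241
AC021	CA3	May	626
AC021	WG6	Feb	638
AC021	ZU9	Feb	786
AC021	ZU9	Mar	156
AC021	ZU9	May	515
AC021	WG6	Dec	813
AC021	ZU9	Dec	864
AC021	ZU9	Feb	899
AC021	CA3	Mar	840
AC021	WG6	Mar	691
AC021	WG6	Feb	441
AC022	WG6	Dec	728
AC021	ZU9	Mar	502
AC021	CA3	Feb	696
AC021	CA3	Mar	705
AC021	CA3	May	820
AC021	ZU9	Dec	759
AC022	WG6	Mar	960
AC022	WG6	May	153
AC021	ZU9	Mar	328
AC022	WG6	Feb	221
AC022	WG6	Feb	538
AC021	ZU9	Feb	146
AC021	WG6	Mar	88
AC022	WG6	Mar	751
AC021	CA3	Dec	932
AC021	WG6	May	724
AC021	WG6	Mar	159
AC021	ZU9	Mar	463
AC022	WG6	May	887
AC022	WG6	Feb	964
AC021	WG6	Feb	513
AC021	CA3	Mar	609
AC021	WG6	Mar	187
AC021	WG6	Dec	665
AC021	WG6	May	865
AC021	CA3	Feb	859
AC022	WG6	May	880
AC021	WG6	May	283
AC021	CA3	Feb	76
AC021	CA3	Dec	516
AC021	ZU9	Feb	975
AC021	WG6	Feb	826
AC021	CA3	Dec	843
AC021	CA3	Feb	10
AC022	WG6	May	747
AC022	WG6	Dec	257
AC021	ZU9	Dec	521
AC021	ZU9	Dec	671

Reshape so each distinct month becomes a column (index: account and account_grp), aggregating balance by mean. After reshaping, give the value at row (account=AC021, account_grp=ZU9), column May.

Rows with account=AC021, account_grp=ZU9 and month=May: balance values are 973, 404, 241, 515.
(973 + 404 + 241 + 515) / 4 = 533.25.

533.25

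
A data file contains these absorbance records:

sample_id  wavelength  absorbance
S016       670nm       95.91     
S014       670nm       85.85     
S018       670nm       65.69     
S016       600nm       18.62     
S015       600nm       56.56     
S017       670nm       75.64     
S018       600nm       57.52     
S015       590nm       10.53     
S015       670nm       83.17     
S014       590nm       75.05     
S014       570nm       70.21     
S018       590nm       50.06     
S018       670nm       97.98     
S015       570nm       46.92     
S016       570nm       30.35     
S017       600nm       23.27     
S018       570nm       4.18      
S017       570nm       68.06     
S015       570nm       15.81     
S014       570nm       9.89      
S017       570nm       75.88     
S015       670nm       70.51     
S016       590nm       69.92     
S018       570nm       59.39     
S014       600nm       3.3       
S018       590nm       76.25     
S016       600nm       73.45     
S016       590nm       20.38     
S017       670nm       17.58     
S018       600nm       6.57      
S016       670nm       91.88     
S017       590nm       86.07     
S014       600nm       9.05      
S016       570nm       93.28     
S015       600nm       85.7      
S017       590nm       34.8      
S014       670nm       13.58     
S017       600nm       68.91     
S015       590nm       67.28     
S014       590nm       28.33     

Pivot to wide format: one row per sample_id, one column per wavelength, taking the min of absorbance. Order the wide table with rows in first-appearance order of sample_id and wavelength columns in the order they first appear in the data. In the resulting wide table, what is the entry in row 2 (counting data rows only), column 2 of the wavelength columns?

With rows in first-appearance order of sample_id, row 2 is sample_id=S014. wavelength columns in first-appearance order: 670nm, 600nm, 590nm, 570nm; column 2 is 600nm.
Long rows with sample_id=S014, wavelength=600nm: min(3.3, 9.05) = 3.3.

3.3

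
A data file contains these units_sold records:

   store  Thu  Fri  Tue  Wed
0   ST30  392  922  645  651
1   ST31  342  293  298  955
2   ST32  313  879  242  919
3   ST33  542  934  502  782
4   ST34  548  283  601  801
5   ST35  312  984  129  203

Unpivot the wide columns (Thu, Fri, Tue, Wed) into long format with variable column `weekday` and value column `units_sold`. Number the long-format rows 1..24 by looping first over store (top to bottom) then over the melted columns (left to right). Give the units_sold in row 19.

601

24 rows total (6 × 4). Row 19: index ⌊(19-1)/4⌋ = 4 into store → ST34; (19-1) mod 4 = 2 into the melted columns → Tue.
So row 19 is (ST34, Tue, 601); units_sold = 601.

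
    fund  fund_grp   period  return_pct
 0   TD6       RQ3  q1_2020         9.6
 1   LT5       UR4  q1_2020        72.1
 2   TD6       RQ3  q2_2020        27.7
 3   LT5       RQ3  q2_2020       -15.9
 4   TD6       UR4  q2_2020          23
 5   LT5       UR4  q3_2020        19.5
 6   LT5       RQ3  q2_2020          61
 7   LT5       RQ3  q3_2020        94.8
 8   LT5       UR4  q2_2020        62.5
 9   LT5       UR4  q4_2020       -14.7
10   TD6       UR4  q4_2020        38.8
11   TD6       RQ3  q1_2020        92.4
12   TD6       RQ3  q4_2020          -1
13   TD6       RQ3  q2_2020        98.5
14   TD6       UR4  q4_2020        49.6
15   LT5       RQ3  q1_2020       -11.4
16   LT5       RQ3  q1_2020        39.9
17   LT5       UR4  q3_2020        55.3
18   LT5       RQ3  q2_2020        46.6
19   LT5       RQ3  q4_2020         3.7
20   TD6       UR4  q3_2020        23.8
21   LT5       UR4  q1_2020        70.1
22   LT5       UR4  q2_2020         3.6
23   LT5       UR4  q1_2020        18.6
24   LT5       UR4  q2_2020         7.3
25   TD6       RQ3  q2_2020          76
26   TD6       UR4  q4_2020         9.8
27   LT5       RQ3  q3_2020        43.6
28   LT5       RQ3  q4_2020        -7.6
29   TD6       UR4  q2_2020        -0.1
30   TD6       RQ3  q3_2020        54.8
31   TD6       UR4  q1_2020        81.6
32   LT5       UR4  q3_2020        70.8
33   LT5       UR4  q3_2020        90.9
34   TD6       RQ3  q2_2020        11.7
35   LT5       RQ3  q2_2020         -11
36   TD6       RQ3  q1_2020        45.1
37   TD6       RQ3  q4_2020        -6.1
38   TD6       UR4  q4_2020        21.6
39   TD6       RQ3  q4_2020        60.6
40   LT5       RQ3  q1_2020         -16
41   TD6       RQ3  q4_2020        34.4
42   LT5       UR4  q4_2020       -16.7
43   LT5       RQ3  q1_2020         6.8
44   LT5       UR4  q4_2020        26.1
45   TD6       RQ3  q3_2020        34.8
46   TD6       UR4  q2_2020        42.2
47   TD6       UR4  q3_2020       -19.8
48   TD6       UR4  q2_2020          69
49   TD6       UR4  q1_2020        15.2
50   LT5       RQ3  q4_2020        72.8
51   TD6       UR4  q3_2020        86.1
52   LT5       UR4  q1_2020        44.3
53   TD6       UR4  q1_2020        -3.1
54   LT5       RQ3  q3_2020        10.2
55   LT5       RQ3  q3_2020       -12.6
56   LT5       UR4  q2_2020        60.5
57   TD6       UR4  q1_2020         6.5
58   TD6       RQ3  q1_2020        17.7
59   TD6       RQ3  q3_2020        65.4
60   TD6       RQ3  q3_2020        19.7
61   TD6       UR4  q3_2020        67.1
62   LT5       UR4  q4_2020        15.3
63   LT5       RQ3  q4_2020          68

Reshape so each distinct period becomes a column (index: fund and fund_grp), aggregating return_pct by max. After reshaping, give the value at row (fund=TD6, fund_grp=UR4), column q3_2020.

Rows with fund=TD6, fund_grp=UR4 and period=q3_2020: return_pct values are 23.8, -19.8, 86.1, 67.1.
max(23.8, -19.8, 86.1, 67.1) = 86.1.

86.1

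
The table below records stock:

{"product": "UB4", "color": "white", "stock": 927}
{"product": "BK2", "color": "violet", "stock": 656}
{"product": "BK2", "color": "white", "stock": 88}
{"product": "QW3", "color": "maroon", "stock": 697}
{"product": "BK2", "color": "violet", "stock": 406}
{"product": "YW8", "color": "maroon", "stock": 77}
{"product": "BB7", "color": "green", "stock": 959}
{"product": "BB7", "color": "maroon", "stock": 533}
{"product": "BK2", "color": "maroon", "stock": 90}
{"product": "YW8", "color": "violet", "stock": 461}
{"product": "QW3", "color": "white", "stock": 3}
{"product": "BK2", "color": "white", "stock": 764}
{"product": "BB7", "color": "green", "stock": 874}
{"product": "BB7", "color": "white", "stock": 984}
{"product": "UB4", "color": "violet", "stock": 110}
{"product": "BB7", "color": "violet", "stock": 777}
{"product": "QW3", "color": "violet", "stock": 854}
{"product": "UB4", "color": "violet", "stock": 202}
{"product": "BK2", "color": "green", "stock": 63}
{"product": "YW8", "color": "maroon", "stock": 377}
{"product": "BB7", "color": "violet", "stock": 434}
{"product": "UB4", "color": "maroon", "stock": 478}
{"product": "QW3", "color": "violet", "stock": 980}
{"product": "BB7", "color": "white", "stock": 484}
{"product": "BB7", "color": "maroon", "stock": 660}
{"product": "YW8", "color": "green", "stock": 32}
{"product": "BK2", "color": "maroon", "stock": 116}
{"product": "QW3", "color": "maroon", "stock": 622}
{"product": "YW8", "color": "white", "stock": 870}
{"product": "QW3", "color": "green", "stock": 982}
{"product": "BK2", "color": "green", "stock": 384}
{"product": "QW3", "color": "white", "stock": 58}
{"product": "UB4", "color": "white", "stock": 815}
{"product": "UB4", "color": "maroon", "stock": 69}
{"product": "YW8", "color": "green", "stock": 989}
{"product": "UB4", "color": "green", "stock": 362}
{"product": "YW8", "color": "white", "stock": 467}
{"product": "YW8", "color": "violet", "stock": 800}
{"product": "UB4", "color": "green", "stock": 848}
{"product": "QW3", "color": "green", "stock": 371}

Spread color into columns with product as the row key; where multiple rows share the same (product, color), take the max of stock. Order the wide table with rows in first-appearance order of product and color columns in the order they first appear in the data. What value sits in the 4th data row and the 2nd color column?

With rows in first-appearance order of product, row 4 is product=YW8. color columns in first-appearance order: white, violet, maroon, green; column 2 is violet.
Long rows with product=YW8, color=violet: max(461, 800) = 800.

800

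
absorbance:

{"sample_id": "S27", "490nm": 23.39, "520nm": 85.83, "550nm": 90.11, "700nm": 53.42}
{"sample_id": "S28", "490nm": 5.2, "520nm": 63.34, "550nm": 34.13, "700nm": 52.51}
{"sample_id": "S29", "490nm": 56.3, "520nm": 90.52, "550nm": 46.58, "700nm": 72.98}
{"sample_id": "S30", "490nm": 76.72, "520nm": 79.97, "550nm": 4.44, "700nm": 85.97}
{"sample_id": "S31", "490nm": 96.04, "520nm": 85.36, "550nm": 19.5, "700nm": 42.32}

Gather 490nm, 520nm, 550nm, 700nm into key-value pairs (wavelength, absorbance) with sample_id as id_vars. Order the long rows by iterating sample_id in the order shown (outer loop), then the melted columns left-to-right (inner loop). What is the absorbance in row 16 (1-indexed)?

20 rows total (5 × 4). Row 16: index ⌊(16-1)/4⌋ = 3 into sample_id → S30; (16-1) mod 4 = 3 into the melted columns → 700nm.
So row 16 is (S30, 700nm, 85.97); absorbance = 85.97.

85.97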